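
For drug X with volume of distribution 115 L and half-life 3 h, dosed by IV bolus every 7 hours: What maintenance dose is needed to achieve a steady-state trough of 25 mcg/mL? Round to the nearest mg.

11614 mg

τ/t½ = 7/3 ≈ 2.3333, so f = (1/2)^(7/3) ≈ 0.198425.
Cmin,ss = (D/Vd)·f/(1−f), so D = Cmin,ss·Vd·(1−f)/f.
D = 25 × 115 × (1−f)/f ≈ 25 × 115 × 4.03969 ≈ 11614.11 mg.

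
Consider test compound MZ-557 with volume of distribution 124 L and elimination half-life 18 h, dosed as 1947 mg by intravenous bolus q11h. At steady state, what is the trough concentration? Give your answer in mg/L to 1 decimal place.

Over one 11-h interval, 11/18 ≈ 0.61111 half-lives elapse, leaving f ≈ 0.6547 of each dose.
At steady state, accumulation factor R = 1/(1 − e^(−kτ)) ≈ 2.8960.
Each bolus raises the concentration by D/Vd = 1947/124 ≈ 15.702 mg/L.
Steady-state peak Cmax,ss = C₀·R ≈ 15.702 × 2.8960 ≈ 45.473 mg/L.
One interval later, Cmin,ss = Cmax,ss·e^(−kτ) ≈ 45.473 × 0.6547 ≈ 29.771 mg/L.

29.8 mg/L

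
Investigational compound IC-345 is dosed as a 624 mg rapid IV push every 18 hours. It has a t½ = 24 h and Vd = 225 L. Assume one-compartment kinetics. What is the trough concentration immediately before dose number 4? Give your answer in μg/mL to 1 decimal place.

3.2 μg/mL

f = (1/2)^(τ/t½) = (1/2)^(18/24) ≈ 0.5946.
C₀ = D/Vd = 624/225 ≈ 2.773 μg/mL.
Before the 4th dose, 3 doses have been given. Superposition: Cmin = C₀·(f + f² + … + f^3).
≈ 2.773 × (0.5946 + 0.3535 + 0.2102) ≈ 2.773 × 1.1583 ≈ 3.212 μg/mL.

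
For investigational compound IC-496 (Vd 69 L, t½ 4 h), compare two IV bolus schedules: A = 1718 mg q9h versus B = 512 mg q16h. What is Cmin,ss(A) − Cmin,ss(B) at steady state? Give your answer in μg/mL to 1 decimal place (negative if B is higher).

Regimen A: f = (1/2)^(9/4) ≈ 0.2102; Cmin,ss = (1718/69)·f/(1−f) ≈ 6.627 μg/mL.
Regimen B: f = (1/2)^(16/4) ≈ 0.0625; Cmin,ss = (512/69)·f/(1−f) ≈ 0.495 μg/mL.
Difference ≈ 6.627 − 0.495 ≈ 6.132 μg/mL.

6.1 μg/mL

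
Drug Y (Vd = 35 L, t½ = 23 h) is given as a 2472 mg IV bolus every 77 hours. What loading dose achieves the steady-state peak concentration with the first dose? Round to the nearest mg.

2741 mg

f = (1/2)^(77/23) ≈ 0.098221; accumulation ratio R = 1/(1−f) ≈ 1.10892.
Loading dose to hit Cmax,ss on first dose: D_load = D_maint·R ≈ 2472 × 1.10892 ≈ 2741.25 mg.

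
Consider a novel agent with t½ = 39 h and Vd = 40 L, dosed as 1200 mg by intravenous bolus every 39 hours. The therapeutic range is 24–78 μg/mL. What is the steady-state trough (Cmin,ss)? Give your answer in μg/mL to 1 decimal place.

30.0 μg/mL

τ = 39 h = 1 half-life, so f = (1/2)^1 = 0.5.
At steady state, R = 1/(1 − 0.5) = 2/1.
Single-dose peak C₀ = D/Vd = 1200/40 = 30 μg/mL.
Steady-state peak Cmax,ss = C₀·R = 30 × 2/1 ≈ 60.000 μg/mL.
Steady-state trough Cmin,ss = Cmax,ss·f ≈ 60.000 × 0.5 ≈ 30.000 μg/mL.
Trough 30.0 μg/mL vs MEC 24 μg/mL: adequate.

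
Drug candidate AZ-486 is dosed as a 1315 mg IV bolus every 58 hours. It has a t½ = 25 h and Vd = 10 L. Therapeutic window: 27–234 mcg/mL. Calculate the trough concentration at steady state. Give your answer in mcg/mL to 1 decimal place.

k = ln2/t½ = ln2/25 ≈ 0.027726 h⁻¹; fraction remaining f = e^(−kτ) = e^(−0.027726×58) ≈ 0.2003.
Accumulation ratio R = 1/(1 − f) ≈ 1/0.7997 ≈ 1.2505.
Single-dose peak C₀ = D/Vd = 1315/10 ≈ 131.500 mcg/mL.
Cmax,ss = C₀/(1 − f) ≈ 131.500/0.7997 ≈ 164.437 mcg/mL.
One interval later, Cmin,ss = Cmax,ss·e^(−kτ) ≈ 164.437 × 0.2003 ≈ 32.937 mcg/mL.
Trough 32.9 mcg/mL vs MEC 27 mcg/mL: adequate.

32.9 mcg/mL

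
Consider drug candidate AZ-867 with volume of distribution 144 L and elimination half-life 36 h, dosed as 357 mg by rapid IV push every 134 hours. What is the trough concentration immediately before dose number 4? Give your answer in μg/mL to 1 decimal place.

f = (1/2)^(τ/t½) = (1/2)^(134/36) ≈ 0.0758.
C₀ = D/Vd = 357/144 ≈ 2.479 μg/mL.
Before the 4th dose, 3 doses have been given. Superposition: Cmin = C₀·(f + f² + … + f^3).
≈ 2.479 × (0.0758 + 0.0057 + 0.0004) ≈ 2.479 × 0.0819 ≈ 0.203 μg/mL.

0.2 μg/mL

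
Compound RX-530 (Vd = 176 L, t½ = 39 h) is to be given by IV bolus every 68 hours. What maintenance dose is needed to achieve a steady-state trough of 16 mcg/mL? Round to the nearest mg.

τ/t½ = 68/39 ≈ 1.7436, so f = (1/2)^(68/39) ≈ 0.298626.
Cmin,ss = (D/Vd)·f/(1−f), so D = Cmin,ss·Vd·(1−f)/f.
D = 16 × 176 × (1−f)/f ≈ 16 × 176 × 2.34867 ≈ 6613.85 mg.

6614 mg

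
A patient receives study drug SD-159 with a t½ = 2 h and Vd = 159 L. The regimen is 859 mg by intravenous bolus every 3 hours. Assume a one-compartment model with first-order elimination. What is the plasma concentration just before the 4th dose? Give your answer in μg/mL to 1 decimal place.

2.8 μg/mL

f = (1/2)^(τ/t½) = (1/2)^(3/2) ≈ 0.3536.
C₀ = D/Vd = 859/159 ≈ 5.403 μg/mL.
Before the 4th dose, 3 doses have been given. Superposition: Cmin = C₀·(f + f² + … + f^3).
≈ 5.403 × (0.3536 + 0.1250 + 0.0442) ≈ 5.403 × 0.5228 ≈ 2.825 μg/mL.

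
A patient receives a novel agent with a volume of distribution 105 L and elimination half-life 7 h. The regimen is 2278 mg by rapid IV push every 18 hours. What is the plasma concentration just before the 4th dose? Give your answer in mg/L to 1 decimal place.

f = (1/2)^(τ/t½) = (1/2)^(18/7) ≈ 0.1682.
C₀ = D/Vd = 2278/105 ≈ 21.695 mg/L.
Before the 4th dose, 3 doses have been given. Superposition: Cmin = C₀·(f + f² + … + f^3).
≈ 21.695 × (0.1682 + 0.0283 + 0.0048) ≈ 21.695 × 0.2013 ≈ 4.367 mg/L.

4.4 mg/L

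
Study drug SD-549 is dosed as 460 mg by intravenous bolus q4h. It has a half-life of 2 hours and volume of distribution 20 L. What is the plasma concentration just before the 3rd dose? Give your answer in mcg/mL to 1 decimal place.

f = (1/2)^(τ/t½) = (1/2)^(4/2) ≈ 0.2500.
C₀ = D/Vd = 460/20 ≈ 23.000 mcg/mL.
Before the 3rd dose, 2 doses have been given. Superposition: Cmin = C₀·(f + f²).
≈ 23.000 × (0.2500 + 0.0625) ≈ 23.000 × 0.3125 ≈ 7.188 mcg/mL.

7.2 mcg/mL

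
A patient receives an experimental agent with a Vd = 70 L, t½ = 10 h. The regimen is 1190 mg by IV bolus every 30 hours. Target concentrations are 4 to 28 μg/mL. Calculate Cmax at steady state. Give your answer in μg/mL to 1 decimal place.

19.4 μg/mL

τ = 30 h = 3 half-lives, so f = (1/2)^3 = 0.125.
Accumulation ratio R = 1/(1 − f) = 1/0.875 = 8/7.
Single-dose peak C₀ = D/Vd = 1190/70 = 17 μg/mL.
Steady-state peak Cmax,ss = C₀·R = 17 × 8/7 ≈ 19.429 μg/mL.
Peak 19.4 μg/mL vs MTC 28 μg/mL: below toxic threshold.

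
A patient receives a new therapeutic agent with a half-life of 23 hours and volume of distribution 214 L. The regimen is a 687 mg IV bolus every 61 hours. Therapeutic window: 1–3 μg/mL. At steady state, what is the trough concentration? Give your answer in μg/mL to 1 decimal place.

τ/t½ = 61/23 ≈ 2.6522, so fraction remaining f = (1/2)^(61/23) ≈ 0.1591.
Accumulation ratio R = 1/(1 − f) ≈ 1/0.8409 ≈ 1.1892.
Single-dose peak C₀ = D/Vd = 687/214 ≈ 3.210 μg/mL.
Cmax,ss = C₀/(1 − f) ≈ 3.210/0.8409 ≈ 3.817 μg/mL.
Steady-state trough Cmin,ss = Cmax,ss·f ≈ 3.817 × 0.1591 ≈ 0.607 μg/mL.
Trough 0.6 μg/mL vs MEC 1 μg/mL: subtherapeutic.

0.6 μg/mL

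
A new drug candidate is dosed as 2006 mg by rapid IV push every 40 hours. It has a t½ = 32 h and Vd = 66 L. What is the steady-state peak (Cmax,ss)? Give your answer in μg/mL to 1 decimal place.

Over one 40-h interval, 40/32 ≈ 1.25 half-lives elapse, leaving f ≈ 0.4204 of each dose.
At steady state, accumulation factor R = 1/(1 − e^(−kτ)) ≈ 1.7253.
Each bolus raises the concentration by D/Vd = 2006/66 ≈ 30.394 μg/mL.
Cmax,ss = C₀/(1 − f) ≈ 30.394/0.5796 ≈ 52.440 μg/mL.

52.4 μg/mL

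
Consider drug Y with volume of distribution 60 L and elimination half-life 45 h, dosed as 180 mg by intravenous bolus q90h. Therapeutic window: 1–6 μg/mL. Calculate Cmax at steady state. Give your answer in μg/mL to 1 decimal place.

4.0 μg/mL

τ = 90 h = 2 half-lives, so f = (1/2)^2 = 0.25.
Accumulation ratio R = 1/(1 − f) = 1/0.75 = 4/3.
Single-dose peak C₀ = D/Vd = 180/60 = 3 μg/mL.
Steady-state peak Cmax,ss = C₀·R = 3 × 4/3 ≈ 4.000 μg/mL.
Peak 4.0 μg/mL vs MTC 6 μg/mL: below toxic threshold.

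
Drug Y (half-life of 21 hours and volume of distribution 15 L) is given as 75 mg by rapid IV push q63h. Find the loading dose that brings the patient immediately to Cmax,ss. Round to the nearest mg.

86 mg

f = (1/2)^(63/21) ≈ 0.125000; accumulation ratio R = 1/(1−f) ≈ 1.14286.
Loading dose to hit Cmax,ss on first dose: D_load = D_maint·R ≈ 75 × 1.14286 ≈ 85.71 mg.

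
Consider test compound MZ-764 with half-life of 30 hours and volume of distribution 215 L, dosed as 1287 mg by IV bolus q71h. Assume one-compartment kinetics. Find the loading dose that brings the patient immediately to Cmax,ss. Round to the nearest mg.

f = (1/2)^(71/30) ≈ 0.193893; accumulation ratio R = 1/(1−f) ≈ 1.24053.
Loading dose to hit Cmax,ss on first dose: D_load = D_maint·R ≈ 1287 × 1.24053 ≈ 1596.56 mg.

1597 mg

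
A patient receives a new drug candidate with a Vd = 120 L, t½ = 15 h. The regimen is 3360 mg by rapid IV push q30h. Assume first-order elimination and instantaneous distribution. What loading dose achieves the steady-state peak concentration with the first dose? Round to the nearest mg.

f = (1/2)^(30/15) ≈ 0.250000; accumulation ratio R = 1/(1−f) ≈ 1.33333.
Loading dose to hit Cmax,ss on first dose: D_load = D_maint·R ≈ 3360 × 1.33333 ≈ 4479.99 mg.

4480 mg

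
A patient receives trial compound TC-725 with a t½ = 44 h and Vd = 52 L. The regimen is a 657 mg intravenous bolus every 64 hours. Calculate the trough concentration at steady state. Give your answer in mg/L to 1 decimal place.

7.3 mg/L

τ/t½ = 64/44 ≈ 1.4545, so fraction remaining f = (1/2)^(64/44) ≈ 0.3649.
Single-dose peak C₀ = D/Vd = 657/52 ≈ 12.635 mg/L.
Steady-state trough Cmin,ss = C₀·f/(1−f) ≈ 12.635 × 0.3649/0.6351 ≈ 7.260 mg/L.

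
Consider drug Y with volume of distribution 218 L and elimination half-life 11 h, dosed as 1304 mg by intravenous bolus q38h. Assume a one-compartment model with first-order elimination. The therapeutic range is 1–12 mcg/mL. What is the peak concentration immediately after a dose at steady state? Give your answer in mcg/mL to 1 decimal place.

k = ln2/t½ = ln2/11 ≈ 0.063013 h⁻¹; fraction remaining f = e^(−kτ) = e^(−0.063013×38) ≈ 0.0912.
At steady state, accumulation factor R = 1/(1 − e^(−kτ)) ≈ 1.1004.
Each bolus raises the concentration by D/Vd = 1304/218 ≈ 5.982 mcg/mL.
Steady-state peak Cmax,ss = C₀·R ≈ 5.982 × 1.1004 ≈ 6.583 mcg/mL.
Peak 6.6 mcg/mL vs MTC 12 mcg/mL: below toxic threshold.

6.6 mcg/mL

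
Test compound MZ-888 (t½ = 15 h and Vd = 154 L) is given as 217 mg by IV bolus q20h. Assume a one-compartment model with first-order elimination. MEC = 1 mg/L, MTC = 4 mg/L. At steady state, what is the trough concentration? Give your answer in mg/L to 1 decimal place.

τ/t½ = 20/15 ≈ 1.3333, so fraction remaining f = (1/2)^(20/15) ≈ 0.3969.
Accumulation ratio R = 1/(1 − f) ≈ 1/0.6031 ≈ 1.6581.
Each bolus raises the concentration by D/Vd = 217/154 ≈ 1.409 mg/L.
Cmax,ss = C₀/(1 − f) ≈ 1.409/0.6031 ≈ 2.336 mg/L.
One interval later, Cmin,ss = Cmax,ss·e^(−kτ) ≈ 2.336 × 0.3969 ≈ 0.927 mg/L.
Trough 0.9 mg/L vs MEC 1 mg/L: subtherapeutic.

0.9 mg/L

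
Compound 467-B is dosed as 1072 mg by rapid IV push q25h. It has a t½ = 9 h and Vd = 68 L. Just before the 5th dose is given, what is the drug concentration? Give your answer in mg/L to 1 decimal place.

f = (1/2)^(τ/t½) = (1/2)^(25/9) ≈ 0.1458.
C₀ = D/Vd = 1072/68 ≈ 15.765 mg/L.
Before the 5th dose, 4 doses have been given. Superposition: Cmin = C₀·(f + f² + … + f^4).
≈ 15.765 × (0.1458 + 0.0213 + 0.0031 + 0.0005) ≈ 15.765 × 0.1707 ≈ 2.691 mg/L.

2.7 mg/L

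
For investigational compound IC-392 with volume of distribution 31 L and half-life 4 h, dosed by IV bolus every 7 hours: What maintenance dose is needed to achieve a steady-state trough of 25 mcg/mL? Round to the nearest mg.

1832 mg

τ/t½ = 7/4 ≈ 1.75, so f = (1/2)^(7/4) ≈ 0.297302.
Cmin,ss = (D/Vd)·f/(1−f), so D = Cmin,ss·Vd·(1−f)/f.
D = 25 × 31 × (1−f)/f ≈ 25 × 31 × 2.36358 ≈ 1831.77 mg.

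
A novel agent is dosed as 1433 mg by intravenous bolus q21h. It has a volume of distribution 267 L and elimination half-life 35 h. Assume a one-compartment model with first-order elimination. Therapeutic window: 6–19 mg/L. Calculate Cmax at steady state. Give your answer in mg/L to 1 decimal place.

15.8 mg/L

Over one 21-h interval, 21/35 ≈ 0.6 half-lives elapse, leaving f ≈ 0.6598 of each dose.
At steady state, accumulation factor R = 1/(1 − e^(−kτ)) ≈ 2.9394.
Each bolus raises the concentration by D/Vd = 1433/267 ≈ 5.367 mg/L.
Steady-state peak Cmax,ss = C₀·R ≈ 5.367 × 2.9394 ≈ 15.776 mg/L.
Peak 15.8 mg/L vs MTC 19 mg/L: below toxic threshold.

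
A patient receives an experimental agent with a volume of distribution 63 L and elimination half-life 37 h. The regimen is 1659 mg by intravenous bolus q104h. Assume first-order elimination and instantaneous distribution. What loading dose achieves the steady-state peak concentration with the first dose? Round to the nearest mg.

f = (1/2)^(104/37) ≈ 0.142515; accumulation ratio R = 1/(1−f) ≈ 1.16620.
Loading dose to hit Cmax,ss on first dose: D_load = D_maint·R ≈ 1659 × 1.16620 ≈ 1934.73 mg.

1935 mg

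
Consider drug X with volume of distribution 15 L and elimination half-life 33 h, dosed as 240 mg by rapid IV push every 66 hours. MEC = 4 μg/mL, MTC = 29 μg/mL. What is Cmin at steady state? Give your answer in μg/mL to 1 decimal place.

5.3 μg/mL

The dosing interval is 2 half-lives, so f = 2^(−2) = 0.25.
At steady state, R = 1/(1 − 0.25) = 4/3.
Single-dose peak C₀ = D/Vd = 240/15 = 16 μg/mL.
Steady-state peak Cmax,ss = C₀·R = 16 × 4/3 ≈ 21.333 μg/mL.
Steady-state trough Cmin,ss = Cmax,ss·f ≈ 21.333 × 0.25 ≈ 5.333 μg/mL.
Trough 5.3 μg/mL vs MEC 4 μg/mL: adequate.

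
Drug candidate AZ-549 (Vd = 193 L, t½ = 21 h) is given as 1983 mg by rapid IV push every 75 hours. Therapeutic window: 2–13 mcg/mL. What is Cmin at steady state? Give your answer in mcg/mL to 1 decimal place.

Over one 75-h interval, 75/21 ≈ 3.5714 half-lives elapse, leaving f ≈ 0.0841 of each dose.
At steady state, accumulation factor R = 1/(1 − e^(−kτ)) ≈ 1.0918.
Each bolus raises the concentration by D/Vd = 1983/193 ≈ 10.275 mcg/mL.
Steady-state peak Cmax,ss = C₀·R ≈ 10.275 × 1.0918 ≈ 11.218 mcg/mL.
One interval later, Cmin,ss = Cmax,ss·e^(−kτ) ≈ 11.218 × 0.0841 ≈ 0.943 mcg/mL.
Trough 0.9 mcg/mL vs MEC 2 mcg/mL: subtherapeutic.

0.9 mcg/mL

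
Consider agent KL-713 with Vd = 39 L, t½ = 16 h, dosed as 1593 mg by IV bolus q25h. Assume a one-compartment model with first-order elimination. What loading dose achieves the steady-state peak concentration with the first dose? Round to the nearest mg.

f = (1/2)^(25/16) ≈ 0.338564; accumulation ratio R = 1/(1−f) ≈ 1.51186.
Loading dose to hit Cmax,ss on first dose: D_load = D_maint·R ≈ 1593 × 1.51186 ≈ 2408.39 mg.

2408 mg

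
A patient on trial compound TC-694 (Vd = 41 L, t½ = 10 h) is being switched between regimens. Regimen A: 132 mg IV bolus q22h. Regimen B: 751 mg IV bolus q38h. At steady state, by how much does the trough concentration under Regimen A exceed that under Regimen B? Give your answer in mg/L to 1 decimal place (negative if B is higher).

Regimen A: f = (1/2)^(22/10) ≈ 0.2176; Cmin,ss = (132/41)·f/(1−f) ≈ 0.895 mg/L.
Regimen B: f = (1/2)^(38/10) ≈ 0.0718; Cmin,ss = (751/41)·f/(1−f) ≈ 1.417 mg/L.
Difference ≈ 0.895 − 1.417 ≈ -0.522 mg/L.

-0.5 mg/L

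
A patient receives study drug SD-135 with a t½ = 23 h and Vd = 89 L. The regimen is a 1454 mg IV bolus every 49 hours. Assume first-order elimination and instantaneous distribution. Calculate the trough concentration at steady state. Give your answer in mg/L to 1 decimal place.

4.8 mg/L

k = ln2/t½ = ln2/23 ≈ 0.030137 h⁻¹; fraction remaining f = e^(−kτ) = e^(−0.030137×49) ≈ 0.2284.
Single-dose peak C₀ = D/Vd = 1454/89 ≈ 16.337 mg/L.
Steady-state trough Cmin,ss = C₀·f/(1−f) ≈ 16.337 × 0.2284/0.7716 ≈ 4.836 mg/L.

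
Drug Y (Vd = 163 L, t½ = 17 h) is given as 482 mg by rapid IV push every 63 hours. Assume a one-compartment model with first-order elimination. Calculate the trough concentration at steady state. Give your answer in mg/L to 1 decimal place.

0.2 mg/L

τ/t½ = 63/17 ≈ 3.7059, so fraction remaining f = (1/2)^(63/17) ≈ 0.0766.
At steady state, accumulation factor R = 1/(1 − e^(−kτ)) ≈ 1.0830.
Each bolus raises the concentration by D/Vd = 482/163 ≈ 2.957 mg/L.
Steady-state peak Cmax,ss = C₀·R ≈ 2.957 × 1.0830 ≈ 3.202 mg/L.
Steady-state trough Cmin,ss = Cmax,ss·f ≈ 3.202 × 0.0766 ≈ 0.245 mg/L.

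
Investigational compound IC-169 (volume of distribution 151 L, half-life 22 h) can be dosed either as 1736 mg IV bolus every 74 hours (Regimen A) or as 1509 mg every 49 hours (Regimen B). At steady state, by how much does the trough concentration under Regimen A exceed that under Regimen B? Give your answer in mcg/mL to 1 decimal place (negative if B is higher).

-1.5 mcg/mL

Regimen A: f = (1/2)^(74/22) ≈ 0.0972; Cmin,ss = (1736/151)·f/(1−f) ≈ 1.238 mcg/mL.
Regimen B: f = (1/2)^(49/22) ≈ 0.2136; Cmin,ss = (1509/151)·f/(1−f) ≈ 2.714 mcg/mL.
Difference ≈ 1.238 − 2.714 ≈ -1.476 mcg/mL.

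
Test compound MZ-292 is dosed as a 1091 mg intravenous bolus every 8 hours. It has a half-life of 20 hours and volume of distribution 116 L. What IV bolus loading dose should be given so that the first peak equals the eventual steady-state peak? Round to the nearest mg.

f = (1/2)^(8/20) ≈ 0.757858; accumulation ratio R = 1/(1−f) ≈ 4.12981.
Loading dose to hit Cmax,ss on first dose: D_load = D_maint·R ≈ 1091 × 4.12981 ≈ 4505.62 mg.

4506 mg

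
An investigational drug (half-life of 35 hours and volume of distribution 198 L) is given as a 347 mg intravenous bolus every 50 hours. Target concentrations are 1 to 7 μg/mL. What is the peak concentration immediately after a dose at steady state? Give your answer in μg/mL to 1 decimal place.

Over one 50-h interval, 50/35 ≈ 1.4286 half-lives elapse, leaving f ≈ 0.3715 of each dose.
Accumulation ratio R = 1/(1 − f) ≈ 1/0.6285 ≈ 1.5911.
Each bolus raises the concentration by D/Vd = 347/198 ≈ 1.753 μg/mL.
Steady-state peak Cmax,ss = C₀·R ≈ 1.753 × 1.5911 ≈ 2.789 μg/mL.
Peak 2.8 μg/mL vs MTC 7 μg/mL: below toxic threshold.

2.8 μg/mL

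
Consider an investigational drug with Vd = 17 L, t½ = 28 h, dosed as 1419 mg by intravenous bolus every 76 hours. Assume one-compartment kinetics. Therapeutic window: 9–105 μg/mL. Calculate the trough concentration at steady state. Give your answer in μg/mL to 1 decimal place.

k = ln2/t½ = ln2/28 ≈ 0.024755 h⁻¹; fraction remaining f = e^(−kτ) = e^(−0.024755×76) ≈ 0.1524.
Single-dose peak C₀ = D/Vd = 1419/17 ≈ 83.471 μg/mL.
Steady-state trough Cmin,ss = C₀·f/(1−f) ≈ 83.471 × 0.1524/0.8476 ≈ 15.008 μg/mL.
Trough 15.0 μg/mL vs MEC 9 μg/mL: adequate.

15.0 μg/mL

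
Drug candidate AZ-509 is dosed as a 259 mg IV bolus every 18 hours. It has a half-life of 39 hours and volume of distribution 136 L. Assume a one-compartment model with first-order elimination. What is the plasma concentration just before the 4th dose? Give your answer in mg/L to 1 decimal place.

3.1 mg/L

f = (1/2)^(τ/t½) = (1/2)^(18/39) ≈ 0.7262.
C₀ = D/Vd = 259/136 ≈ 1.904 mg/L.
Before the 4th dose, 3 doses have been given. Superposition: Cmin = C₀·(f + f² + … + f^3).
≈ 1.904 × (0.7262 + 0.5274 + 0.3830) ≈ 1.904 × 1.6366 ≈ 3.116 mg/L.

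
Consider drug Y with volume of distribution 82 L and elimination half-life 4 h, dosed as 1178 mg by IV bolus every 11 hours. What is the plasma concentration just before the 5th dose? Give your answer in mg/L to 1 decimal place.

f = (1/2)^(τ/t½) = (1/2)^(11/4) ≈ 0.1487.
C₀ = D/Vd = 1178/82 ≈ 14.366 mg/L.
Before the 5th dose, 4 doses have been given. Superposition: Cmin = C₀·(f + f² + … + f^4).
≈ 14.366 × (0.1487 + 0.0221 + 0.0033 + 0.0005) ≈ 14.366 × 0.1746 ≈ 2.508 mg/L.

2.5 mg/L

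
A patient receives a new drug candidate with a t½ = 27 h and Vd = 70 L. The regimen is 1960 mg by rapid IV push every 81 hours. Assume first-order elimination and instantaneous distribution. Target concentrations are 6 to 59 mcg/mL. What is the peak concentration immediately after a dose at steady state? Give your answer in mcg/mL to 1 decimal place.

τ = 81 h = 3 half-lives, so f = (1/2)^3 = 0.125.
Accumulation ratio R = 1/(1 − f) = 1/0.875 = 8/7.
Single-dose peak C₀ = D/Vd = 1960/70 = 28 mcg/mL.
Steady-state peak Cmax,ss = C₀·R = 28 × 8/7 ≈ 32.000 mcg/mL.
Peak 32.0 mcg/mL vs MTC 59 mcg/mL: below toxic threshold.

32.0 mcg/mL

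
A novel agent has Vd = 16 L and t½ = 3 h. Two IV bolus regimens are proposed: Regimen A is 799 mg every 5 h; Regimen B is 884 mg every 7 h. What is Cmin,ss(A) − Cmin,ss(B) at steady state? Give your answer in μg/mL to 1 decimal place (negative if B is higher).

9.3 μg/mL

Regimen A: f = (1/2)^(5/3) ≈ 0.3150; Cmin,ss = (799/16)·f/(1−f) ≈ 22.964 μg/mL.
Regimen B: f = (1/2)^(7/3) ≈ 0.1984; Cmin,ss = (884/16)·f/(1−f) ≈ 13.675 μg/mL.
Difference ≈ 22.964 − 13.675 ≈ 9.289 μg/mL.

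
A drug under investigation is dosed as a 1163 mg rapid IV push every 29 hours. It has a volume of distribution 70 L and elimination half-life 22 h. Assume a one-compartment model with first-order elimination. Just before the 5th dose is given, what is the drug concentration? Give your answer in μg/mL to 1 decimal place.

f = (1/2)^(τ/t½) = (1/2)^(29/22) ≈ 0.4010.
C₀ = D/Vd = 1163/70 ≈ 16.614 μg/mL.
Before the 5th dose, 4 doses have been given. Superposition: Cmin = C₀·(f + f² + … + f^4).
≈ 16.614 × (0.4010 + 0.1608 + 0.0645 + 0.0259) ≈ 16.614 × 0.6522 ≈ 10.836 μg/mL.

10.8 μg/mL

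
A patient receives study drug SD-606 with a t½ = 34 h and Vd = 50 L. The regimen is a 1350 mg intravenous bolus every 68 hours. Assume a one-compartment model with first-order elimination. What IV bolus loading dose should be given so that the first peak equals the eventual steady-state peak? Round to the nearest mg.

1800 mg

f = (1/2)^(68/34) ≈ 0.250000; accumulation ratio R = 1/(1−f) ≈ 1.33333.
Loading dose to hit Cmax,ss on first dose: D_load = D_maint·R ≈ 1350 × 1.33333 ≈ 1800.00 mg.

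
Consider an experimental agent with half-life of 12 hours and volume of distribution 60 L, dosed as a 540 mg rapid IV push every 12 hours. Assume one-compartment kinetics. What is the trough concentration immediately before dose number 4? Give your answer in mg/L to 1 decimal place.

7.9 mg/L

f = (1/2)^(τ/t½) = (1/2)^(12/12) ≈ 0.5000.
C₀ = D/Vd = 540/60 ≈ 9.000 mg/L.
Before the 4th dose, 3 doses have been given. Superposition: Cmin = C₀·(f + f² + … + f^3).
≈ 9.000 × (0.5000 + 0.2500 + 0.1250) ≈ 9.000 × 0.8750 ≈ 7.875 mg/L.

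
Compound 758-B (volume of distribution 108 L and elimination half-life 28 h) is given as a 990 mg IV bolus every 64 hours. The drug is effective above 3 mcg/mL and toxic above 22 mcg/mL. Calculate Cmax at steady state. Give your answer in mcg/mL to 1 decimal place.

11.5 mcg/mL

Over one 64-h interval, 64/28 ≈ 2.2857 half-lives elapse, leaving f ≈ 0.2051 of each dose.
Accumulation ratio R = 1/(1 − f) ≈ 1/0.7949 ≈ 1.2580.
Single-dose peak C₀ = D/Vd = 990/108 ≈ 9.167 mcg/mL.
Steady-state peak Cmax,ss = C₀·R ≈ 9.167 × 1.2580 ≈ 11.532 mcg/mL.
Peak 11.5 mcg/mL vs MTC 22 mcg/mL: below toxic threshold.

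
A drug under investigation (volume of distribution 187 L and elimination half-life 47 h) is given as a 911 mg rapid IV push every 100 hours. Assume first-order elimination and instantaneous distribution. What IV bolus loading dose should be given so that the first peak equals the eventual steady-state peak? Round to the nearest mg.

1181 mg

f = (1/2)^(100/47) ≈ 0.228829; accumulation ratio R = 1/(1−f) ≈ 1.29673.
Loading dose to hit Cmax,ss on first dose: D_load = D_maint·R ≈ 911 × 1.29673 ≈ 1181.32 mg.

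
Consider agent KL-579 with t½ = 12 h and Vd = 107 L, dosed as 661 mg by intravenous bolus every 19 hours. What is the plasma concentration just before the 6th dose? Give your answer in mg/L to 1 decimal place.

f = (1/2)^(τ/t½) = (1/2)^(19/12) ≈ 0.3337.
C₀ = D/Vd = 661/107 ≈ 6.178 mg/L.
Before the 6th dose, 5 doses have been given. Superposition: Cmin = C₀·(f + f² + … + f^5).
≈ 6.178 × (0.3337 + 0.1114 + 0.0372 + 0.0124 + 0.0041) ≈ 6.178 × 0.4988 ≈ 3.082 mg/L.

3.1 mg/L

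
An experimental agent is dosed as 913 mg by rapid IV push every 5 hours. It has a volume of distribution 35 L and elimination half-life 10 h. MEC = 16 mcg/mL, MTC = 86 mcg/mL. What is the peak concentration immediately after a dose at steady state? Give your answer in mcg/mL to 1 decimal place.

τ/t½ = 5/10 ≈ 0.5, so fraction remaining f = (1/2)^(5/10) ≈ 0.7071.
At steady state, accumulation factor R = 1/(1 − e^(−kτ)) ≈ 3.4141.
Each bolus raises the concentration by D/Vd = 913/35 ≈ 26.086 mcg/mL.
Cmax,ss = C₀/(1 − f) ≈ 26.086/0.2929 ≈ 89.061 mcg/mL.
Peak 89.1 mcg/mL vs MTC 86 mcg/mL: exceeds toxic threshold.

89.1 mcg/mL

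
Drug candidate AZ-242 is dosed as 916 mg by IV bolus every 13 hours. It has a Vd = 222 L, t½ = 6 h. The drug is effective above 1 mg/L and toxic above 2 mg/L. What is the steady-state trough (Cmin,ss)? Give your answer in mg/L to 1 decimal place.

k = ln2/t½ = ln2/6 ≈ 0.115525 h⁻¹; fraction remaining f = e^(−kτ) = e^(−0.115525×13) ≈ 0.2227.
At steady state, accumulation factor R = 1/(1 − e^(−kτ)) ≈ 1.2865.
Each bolus raises the concentration by D/Vd = 916/222 ≈ 4.126 mg/L.
Cmax,ss = C₀/(1 − f) ≈ 4.126/0.7773 ≈ 5.308 mg/L.
Steady-state trough Cmin,ss = Cmax,ss·f ≈ 5.308 × 0.2227 ≈ 1.182 mg/L.
Trough 1.2 mg/L vs MEC 1 mg/L: adequate.

1.2 mg/L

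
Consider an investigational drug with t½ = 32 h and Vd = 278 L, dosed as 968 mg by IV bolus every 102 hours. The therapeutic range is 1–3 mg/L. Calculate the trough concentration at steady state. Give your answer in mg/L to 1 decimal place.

Over one 102-h interval, 102/32 ≈ 3.1875 half-lives elapse, leaving f ≈ 0.1098 of each dose.
Single-dose peak C₀ = D/Vd = 968/278 ≈ 3.482 mg/L.
Steady-state trough Cmin,ss = C₀·f/(1−f) ≈ 3.482 × 0.1098/0.8902 ≈ 0.429 mg/L.
Trough 0.4 mg/L vs MEC 1 mg/L: subtherapeutic.

0.4 mg/L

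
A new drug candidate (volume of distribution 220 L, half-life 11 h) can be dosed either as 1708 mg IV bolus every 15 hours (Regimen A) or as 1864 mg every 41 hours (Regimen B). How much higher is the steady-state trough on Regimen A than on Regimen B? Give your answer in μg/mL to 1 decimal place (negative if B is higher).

4.2 μg/mL

Regimen A: f = (1/2)^(15/11) ≈ 0.3886; Cmin,ss = (1708/220)·f/(1−f) ≈ 4.934 μg/mL.
Regimen B: f = (1/2)^(41/11) ≈ 0.0755; Cmin,ss = (1864/220)·f/(1−f) ≈ 0.692 μg/mL.
Difference ≈ 4.934 − 0.692 ≈ 4.242 μg/mL.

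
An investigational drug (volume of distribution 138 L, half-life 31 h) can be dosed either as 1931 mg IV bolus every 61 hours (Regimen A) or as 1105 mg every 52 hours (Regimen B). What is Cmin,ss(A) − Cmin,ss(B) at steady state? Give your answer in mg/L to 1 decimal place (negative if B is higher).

1.2 mg/L

Regimen A: f = (1/2)^(61/31) ≈ 0.2557; Cmin,ss = (1931/138)·f/(1−f) ≈ 4.807 mg/L.
Regimen B: f = (1/2)^(52/31) ≈ 0.3126; Cmin,ss = (1105/138)·f/(1−f) ≈ 3.641 mg/L.
Difference ≈ 4.807 − 3.641 ≈ 1.166 mg/L.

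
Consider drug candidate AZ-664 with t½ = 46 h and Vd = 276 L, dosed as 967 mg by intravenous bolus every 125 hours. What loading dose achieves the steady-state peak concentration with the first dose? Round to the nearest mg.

f = (1/2)^(125/46) ≈ 0.152049; accumulation ratio R = 1/(1−f) ≈ 1.17931.
Loading dose to hit Cmax,ss on first dose: D_load = D_maint·R ≈ 967 × 1.17931 ≈ 1140.39 mg.

1140 mg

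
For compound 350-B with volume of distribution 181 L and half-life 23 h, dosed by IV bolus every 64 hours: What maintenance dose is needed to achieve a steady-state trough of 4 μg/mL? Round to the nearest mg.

τ/t½ = 64/23 ≈ 2.7826, so f = (1/2)^(64/23) ≈ 0.145329.
Cmin,ss = (D/Vd)·f/(1−f), so D = Cmin,ss·Vd·(1−f)/f.
D = 4 × 181 × (1−f)/f ≈ 4 × 181 × 5.88094 ≈ 4257.80 mg.

4258 mg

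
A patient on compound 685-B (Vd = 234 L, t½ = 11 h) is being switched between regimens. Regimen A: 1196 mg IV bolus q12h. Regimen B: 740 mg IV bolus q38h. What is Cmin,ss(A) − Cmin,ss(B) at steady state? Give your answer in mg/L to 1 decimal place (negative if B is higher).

4.2 mg/L

Regimen A: f = (1/2)^(12/11) ≈ 0.4695; Cmin,ss = (1196/234)·f/(1−f) ≈ 4.523 mg/L.
Regimen B: f = (1/2)^(38/11) ≈ 0.0912; Cmin,ss = (740/234)·f/(1−f) ≈ 0.317 mg/L.
Difference ≈ 4.523 − 0.317 ≈ 4.206 mg/L.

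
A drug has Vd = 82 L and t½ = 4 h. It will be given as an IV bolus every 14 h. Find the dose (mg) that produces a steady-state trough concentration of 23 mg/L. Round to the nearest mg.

τ/t½ = 14/4 ≈ 3.5, so f = (1/2)^(14/4) ≈ 0.088388.
Cmin,ss = (D/Vd)·f/(1−f), so D = Cmin,ss·Vd·(1−f)/f.
D = 23 × 82 × (1−f)/f ≈ 23 × 82 × 10.31375 ≈ 19451.73 mg.

19452 mg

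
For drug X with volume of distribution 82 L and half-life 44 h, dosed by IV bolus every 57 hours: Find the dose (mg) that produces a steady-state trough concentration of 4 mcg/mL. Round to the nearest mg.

477 mg

τ/t½ = 57/44 ≈ 1.2955, so f = (1/2)^(57/44) ≈ 0.407408.
Cmin,ss = (D/Vd)·f/(1−f), so D = Cmin,ss·Vd·(1−f)/f.
D = 4 × 82 × (1−f)/f ≈ 4 × 82 × 1.45454 ≈ 477.09 mg.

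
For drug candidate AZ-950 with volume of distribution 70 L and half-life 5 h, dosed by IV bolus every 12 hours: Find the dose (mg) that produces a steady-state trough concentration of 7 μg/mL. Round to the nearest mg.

2096 mg

τ/t½ = 12/5 ≈ 2.4, so f = (1/2)^(12/5) ≈ 0.189465.
Cmin,ss = (D/Vd)·f/(1−f), so D = Cmin,ss·Vd·(1−f)/f.
D = 7 × 70 × (1−f)/f ≈ 7 × 70 × 4.27802 ≈ 2096.23 mg.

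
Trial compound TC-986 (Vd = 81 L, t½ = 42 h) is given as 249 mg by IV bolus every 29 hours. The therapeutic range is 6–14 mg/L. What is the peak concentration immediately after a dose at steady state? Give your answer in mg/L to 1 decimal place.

k = ln2/t½ = ln2/42 ≈ 0.016504 h⁻¹; fraction remaining f = e^(−kτ) = e^(−0.016504×29) ≈ 0.6196.
At steady state, accumulation factor R = 1/(1 − e^(−kτ)) ≈ 2.6288.
Each bolus raises the concentration by D/Vd = 249/81 ≈ 3.074 mg/L.
Steady-state peak Cmax,ss = C₀·R ≈ 3.074 × 2.6288 ≈ 8.081 mg/L.
Peak 8.1 mg/L vs MTC 14 mg/L: below toxic threshold.

8.1 mg/L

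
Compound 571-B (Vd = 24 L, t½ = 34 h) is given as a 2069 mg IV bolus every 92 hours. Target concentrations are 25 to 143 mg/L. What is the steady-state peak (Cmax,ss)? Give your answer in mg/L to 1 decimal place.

Over one 92-h interval, 92/34 ≈ 2.7059 half-lives elapse, leaving f ≈ 0.1533 of each dose.
Accumulation ratio R = 1/(1 − f) ≈ 1/0.8467 ≈ 1.1811.
Each bolus raises the concentration by D/Vd = 2069/24 ≈ 86.208 mg/L.
Steady-state peak Cmax,ss = C₀·R ≈ 86.208 × 1.1811 ≈ 101.820 mg/L.
Peak 101.8 mg/L vs MTC 143 mg/L: below toxic threshold.

101.8 mg/L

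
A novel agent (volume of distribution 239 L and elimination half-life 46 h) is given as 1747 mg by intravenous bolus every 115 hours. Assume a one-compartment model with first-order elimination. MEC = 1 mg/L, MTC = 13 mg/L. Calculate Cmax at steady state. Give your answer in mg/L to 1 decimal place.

8.9 mg/L

Over one 115-h interval, 115/46 ≈ 2.5 half-lives elapse, leaving f ≈ 0.1768 of each dose.
Accumulation ratio R = 1/(1 − f) ≈ 1/0.8232 ≈ 1.2148.
Single-dose peak C₀ = D/Vd = 1747/239 ≈ 7.310 mg/L.
Steady-state peak Cmax,ss = C₀·R ≈ 7.310 × 1.2148 ≈ 8.880 mg/L.
Peak 8.9 mg/L vs MTC 13 mg/L: below toxic threshold.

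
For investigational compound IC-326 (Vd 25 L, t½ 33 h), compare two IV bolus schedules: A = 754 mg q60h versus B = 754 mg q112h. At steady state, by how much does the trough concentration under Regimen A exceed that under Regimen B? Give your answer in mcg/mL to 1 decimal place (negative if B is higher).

Regimen A: f = (1/2)^(60/33) ≈ 0.2836; Cmin,ss = (754/25)·f/(1−f) ≈ 11.939 mcg/mL.
Regimen B: f = (1/2)^(112/33) ≈ 0.0951; Cmin,ss = (754/25)·f/(1−f) ≈ 3.170 mcg/mL.
Difference ≈ 11.939 − 3.170 ≈ 8.769 mcg/mL.

8.8 mcg/mL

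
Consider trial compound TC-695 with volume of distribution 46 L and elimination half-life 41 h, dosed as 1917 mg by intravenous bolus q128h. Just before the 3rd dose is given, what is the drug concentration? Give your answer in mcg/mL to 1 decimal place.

5.3 mcg/mL

f = (1/2)^(τ/t½) = (1/2)^(128/41) ≈ 0.1149.
C₀ = D/Vd = 1917/46 ≈ 41.674 mcg/mL.
Before the 3rd dose, 2 doses have been given. Superposition: Cmin = C₀·(f + f²).
≈ 41.674 × (0.1149 + 0.0132) ≈ 41.674 × 0.1281 ≈ 5.338 mcg/mL.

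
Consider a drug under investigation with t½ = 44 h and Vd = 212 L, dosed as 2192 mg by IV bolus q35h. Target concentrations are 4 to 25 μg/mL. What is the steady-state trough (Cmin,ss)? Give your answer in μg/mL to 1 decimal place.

k = ln2/t½ = ln2/44 ≈ 0.015753 h⁻¹; fraction remaining f = e^(−kτ) = e^(−0.015753×35) ≈ 0.5762.
Accumulation ratio R = 1/(1 − f) ≈ 1/0.4238 ≈ 2.3596.
Each bolus raises the concentration by D/Vd = 2192/212 ≈ 10.340 μg/mL.
Cmax,ss = C₀/(1 − f) ≈ 10.340/0.4238 ≈ 24.398 μg/mL.
One interval later, Cmin,ss = Cmax,ss·e^(−kτ) ≈ 24.398 × 0.5762 ≈ 14.058 μg/mL.
Trough 14.1 μg/mL vs MEC 4 μg/mL: adequate.

14.1 μg/mL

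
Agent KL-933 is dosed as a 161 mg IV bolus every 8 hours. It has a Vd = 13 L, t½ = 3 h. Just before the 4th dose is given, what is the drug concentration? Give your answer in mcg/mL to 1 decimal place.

f = (1/2)^(τ/t½) = (1/2)^(8/3) ≈ 0.1575.
C₀ = D/Vd = 161/13 ≈ 12.385 mcg/mL.
Before the 4th dose, 3 doses have been given. Superposition: Cmin = C₀·(f + f² + … + f^3).
≈ 12.385 × (0.1575 + 0.0248 + 0.0039) ≈ 12.385 × 0.1862 ≈ 2.306 mcg/mL.

2.3 mcg/mL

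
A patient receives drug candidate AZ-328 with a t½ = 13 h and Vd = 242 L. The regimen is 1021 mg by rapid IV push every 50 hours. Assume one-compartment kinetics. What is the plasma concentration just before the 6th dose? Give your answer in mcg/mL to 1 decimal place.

0.3 mcg/mL

f = (1/2)^(τ/t½) = (1/2)^(50/13) ≈ 0.0695.
C₀ = D/Vd = 1021/242 ≈ 4.219 mcg/mL.
Before the 6th dose, 5 doses have been given. Superposition: Cmin = C₀·(f + f² + … + f^5).
≈ 4.219 × (0.0695 + 0.0048 + 0.0003 + 0.0000 + 0.0000) ≈ 4.219 × 0.0746 ≈ 0.315 mcg/mL.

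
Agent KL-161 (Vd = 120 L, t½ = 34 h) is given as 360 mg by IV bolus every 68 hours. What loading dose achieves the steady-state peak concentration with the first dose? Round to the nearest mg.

480 mg

f = (1/2)^(68/34) ≈ 0.250000; accumulation ratio R = 1/(1−f) ≈ 1.33333.
Loading dose to hit Cmax,ss on first dose: D_load = D_maint·R ≈ 360 × 1.33333 ≈ 480.00 mg.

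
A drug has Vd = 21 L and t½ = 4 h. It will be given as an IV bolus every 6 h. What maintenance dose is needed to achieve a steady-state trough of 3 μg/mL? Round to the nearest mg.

115 mg

τ/t½ = 6/4 ≈ 1.5, so f = (1/2)^(6/4) ≈ 0.353553.
Cmin,ss = (D/Vd)·f/(1−f), so D = Cmin,ss·Vd·(1−f)/f.
D = 3 × 21 × (1−f)/f ≈ 3 × 21 × 1.82843 ≈ 115.19 mg.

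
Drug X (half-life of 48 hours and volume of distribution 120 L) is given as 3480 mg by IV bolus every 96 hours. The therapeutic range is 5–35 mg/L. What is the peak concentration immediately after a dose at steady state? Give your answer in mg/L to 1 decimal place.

38.7 mg/L

τ = 96 h = 2 half-lives, so f = (1/2)^2 = 0.25.
Accumulation ratio R = 1/(1 − f) = 1/0.75 = 4/3.
Single-dose peak C₀ = D/Vd = 3480/120 = 29 mg/L.
Steady-state peak Cmax,ss = C₀·R = 29 × 4/3 ≈ 38.667 mg/L.
Peak 38.7 mg/L vs MTC 35 mg/L: exceeds toxic threshold.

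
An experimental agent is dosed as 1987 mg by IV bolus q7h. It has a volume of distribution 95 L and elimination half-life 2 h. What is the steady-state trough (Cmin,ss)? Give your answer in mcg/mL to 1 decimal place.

2.0 mcg/mL

τ/t½ = 7/2 ≈ 3.5, so fraction remaining f = (1/2)^(7/2) ≈ 0.0884.
Accumulation ratio R = 1/(1 − f) ≈ 1/0.9116 ≈ 1.0970.
Each bolus raises the concentration by D/Vd = 1987/95 ≈ 20.916 mcg/mL.
Cmax,ss = C₀/(1 − f) ≈ 20.916/0.9116 ≈ 22.944 mcg/mL.
One interval later, Cmin,ss = Cmax,ss·e^(−kτ) ≈ 22.944 × 0.0884 ≈ 2.028 mcg/mL.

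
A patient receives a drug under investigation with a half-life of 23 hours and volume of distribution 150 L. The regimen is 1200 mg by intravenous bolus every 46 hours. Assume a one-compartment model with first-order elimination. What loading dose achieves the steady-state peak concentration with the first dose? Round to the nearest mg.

f = (1/2)^(46/23) ≈ 0.250000; accumulation ratio R = 1/(1−f) ≈ 1.33333.
Loading dose to hit Cmax,ss on first dose: D_load = D_maint·R ≈ 1200 × 1.33333 ≈ 1600.00 mg.

1600 mg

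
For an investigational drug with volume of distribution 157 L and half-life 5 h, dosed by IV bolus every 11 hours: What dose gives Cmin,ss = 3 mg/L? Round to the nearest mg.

1693 mg

τ/t½ = 11/5 ≈ 2.2, so f = (1/2)^(11/5) ≈ 0.217638.
Cmin,ss = (D/Vd)·f/(1−f), so D = Cmin,ss·Vd·(1−f)/f.
D = 3 × 157 × (1−f)/f ≈ 3 × 157 × 3.59479 ≈ 1693.15 mg.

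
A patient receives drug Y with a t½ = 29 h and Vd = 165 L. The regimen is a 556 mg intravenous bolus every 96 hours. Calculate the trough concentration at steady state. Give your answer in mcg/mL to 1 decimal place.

0.4 mcg/mL

τ/t½ = 96/29 ≈ 3.3103, so fraction remaining f = (1/2)^(96/29) ≈ 0.1008.
Accumulation ratio R = 1/(1 − f) ≈ 1/0.8992 ≈ 1.1121.
Single-dose peak C₀ = D/Vd = 556/165 ≈ 3.370 mcg/mL.
Steady-state peak Cmax,ss = C₀·R ≈ 3.370 × 1.1121 ≈ 3.748 mcg/mL.
One interval later, Cmin,ss = Cmax,ss·e^(−kτ) ≈ 3.748 × 0.1008 ≈ 0.378 mcg/mL.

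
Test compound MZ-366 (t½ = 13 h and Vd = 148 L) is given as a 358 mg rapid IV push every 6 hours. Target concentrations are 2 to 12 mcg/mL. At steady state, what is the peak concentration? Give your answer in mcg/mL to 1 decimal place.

Over one 6-h interval, 6/13 ≈ 0.46154 half-lives elapse, leaving f ≈ 0.7262 of each dose.
At steady state, accumulation factor R = 1/(1 − e^(−kτ)) ≈ 3.6523.
Single-dose peak C₀ = D/Vd = 358/148 ≈ 2.419 mcg/mL.
Cmax,ss = C₀/(1 − f) ≈ 2.419/0.2738 ≈ 8.835 mcg/mL.
Peak 8.8 mcg/mL vs MTC 12 mcg/mL: below toxic threshold.

8.8 mcg/mL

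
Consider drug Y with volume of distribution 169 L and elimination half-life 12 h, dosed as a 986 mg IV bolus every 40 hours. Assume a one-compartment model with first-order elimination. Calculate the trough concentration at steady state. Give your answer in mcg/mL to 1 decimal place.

k = ln2/t½ = ln2/12 ≈ 0.057762 h⁻¹; fraction remaining f = e^(−kτ) = e^(−0.057762×40) ≈ 0.0992.
At steady state, accumulation factor R = 1/(1 − e^(−kτ)) ≈ 1.1101.
Each bolus raises the concentration by D/Vd = 986/169 ≈ 5.834 mcg/mL.
Steady-state peak Cmax,ss = C₀·R ≈ 5.834 × 1.1101 ≈ 6.476 mcg/mL.
Steady-state trough Cmin,ss = Cmax,ss·f ≈ 6.476 × 0.0992 ≈ 0.642 mcg/mL.

0.6 mcg/mL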